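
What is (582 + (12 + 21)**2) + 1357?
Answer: 3028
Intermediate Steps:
(582 + (12 + 21)**2) + 1357 = (582 + 33**2) + 1357 = (582 + 1089) + 1357 = 1671 + 1357 = 3028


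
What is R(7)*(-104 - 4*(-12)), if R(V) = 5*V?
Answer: -1960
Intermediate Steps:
R(7)*(-104 - 4*(-12)) = (5*7)*(-104 - 4*(-12)) = 35*(-104 + 48) = 35*(-56) = -1960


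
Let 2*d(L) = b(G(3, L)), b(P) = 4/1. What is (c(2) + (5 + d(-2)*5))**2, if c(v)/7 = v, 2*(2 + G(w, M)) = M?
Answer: 841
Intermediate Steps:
G(w, M) = -2 + M/2
c(v) = 7*v
b(P) = 4 (b(P) = 4*1 = 4)
d(L) = 2 (d(L) = (1/2)*4 = 2)
(c(2) + (5 + d(-2)*5))**2 = (7*2 + (5 + 2*5))**2 = (14 + (5 + 10))**2 = (14 + 15)**2 = 29**2 = 841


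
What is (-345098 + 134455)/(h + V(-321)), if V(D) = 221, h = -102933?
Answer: 210643/102712 ≈ 2.0508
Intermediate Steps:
(-345098 + 134455)/(h + V(-321)) = (-345098 + 134455)/(-102933 + 221) = -210643/(-102712) = -210643*(-1/102712) = 210643/102712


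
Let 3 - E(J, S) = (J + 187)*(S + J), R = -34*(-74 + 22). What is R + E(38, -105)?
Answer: 16846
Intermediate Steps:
R = 1768 (R = -34*(-52) = 1768)
E(J, S) = 3 - (187 + J)*(J + S) (E(J, S) = 3 - (J + 187)*(S + J) = 3 - (187 + J)*(J + S))
R + E(38, -105) = 1768 + (3 - 1*38² - 187*38 - 187*(-105) - 1*38*(-105)) = 1768 + (3 - 1*1444 - 7106 + 19635 + 3990) = 1768 + (3 - 1444 - 7106 + 19635 + 3990) = 1768 + 15078 = 16846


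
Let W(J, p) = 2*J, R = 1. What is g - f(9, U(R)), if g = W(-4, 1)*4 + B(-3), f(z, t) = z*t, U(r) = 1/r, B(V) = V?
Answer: -44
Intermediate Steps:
U(r) = 1/r
f(z, t) = t*z
g = -35 (g = (2*(-4))*4 - 3 = -8*4 - 3 = -32 - 3 = -35)
g - f(9, U(R)) = -35 - 9/1 = -35 - 9 = -44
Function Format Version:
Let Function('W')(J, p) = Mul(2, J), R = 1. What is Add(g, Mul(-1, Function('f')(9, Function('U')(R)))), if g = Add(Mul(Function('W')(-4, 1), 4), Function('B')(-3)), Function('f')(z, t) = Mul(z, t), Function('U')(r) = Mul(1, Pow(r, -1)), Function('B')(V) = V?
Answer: -44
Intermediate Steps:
Function('U')(r) = Pow(r, -1)
Function('f')(z, t) = Mul(t, z)
g = -35 (g = Add(Mul(Mul(2, -4), 4), -3) = Add(Mul(-8, 4), -3) = Add(-32, -3) = -35)
Add(g, Mul(-1, Function('f')(9, Function('U')(R)))) = Add(-35, Mul(-1, Mul(Pow(1, -1), 9))) = Add(-35, Mul(-1, Mul(1, 9))) = Add(-35, Mul(-1, 9)) = Add(-35, -9) = -44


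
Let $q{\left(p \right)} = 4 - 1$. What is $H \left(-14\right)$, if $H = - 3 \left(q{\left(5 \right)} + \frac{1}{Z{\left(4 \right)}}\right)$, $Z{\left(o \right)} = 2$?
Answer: $147$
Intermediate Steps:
$q{\left(p \right)} = 3$
$H = - \frac{21}{2}$ ($H = - 3 \left(3 + \frac{1}{2}\right) = \left(-3\right) \frac{7}{2} = - \frac{21}{2} \approx -10.5$)
$H \left(-14\right) = \left(- \frac{21}{2}\right) \left(-14\right) = 147$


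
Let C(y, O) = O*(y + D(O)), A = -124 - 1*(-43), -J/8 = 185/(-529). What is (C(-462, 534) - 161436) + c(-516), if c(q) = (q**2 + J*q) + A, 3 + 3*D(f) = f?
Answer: -25865259/529 ≈ -48895.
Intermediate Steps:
D(f) = -1 + f/3
J = 1480/529 (J = -1480/(-529) = -1480*(-1)/529 = -8*(-185/529) = 1480/529 ≈ 2.7977)
A = -81 (A = -124 + 43 = -81)
C(y, O) = O*(-1 + y + O/3) (C(y, O) = O*(y + (-1 + O/3)) = O*(-1 + y + O/3))
c(q) = -81 + q**2 + 1480*q/529 (c(q) = (q**2 + 1480*q/529) - 81 = -81 + q**2 + 1480*q/529)
(C(-462, 534) - 161436) + c(-516) = ((1/3)*534*(-3 + 534 + 3*(-462)) - 161436) + (-81 + (-516)**2 + (1480/529)*(-516)) = ((1/3)*534*(-3 + 534 - 1386) - 161436) + (-81 + 266256 - 763680/529) = ((1/3)*534*(-855) - 161436) + 140042895/529 = (-152190 - 161436) + 140042895/529 = -313626 + 140042895/529 = -25865259/529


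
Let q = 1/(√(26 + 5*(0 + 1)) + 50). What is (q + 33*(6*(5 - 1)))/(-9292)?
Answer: -977749/11470974 + √31/22941948 ≈ -0.085237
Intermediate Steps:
q = 1/(50 + √31) (q = 1/(√(26 + 5*1) + 50) = 1/(√(26 + 5) + 50) = 1/(√31 + 50) = 1/(50 + √31) ≈ 0.017996)
(q + 33*(6*(5 - 1)))/(-9292) = ((50/2469 - √31/2469) + 33*(6*(5 - 1)))/(-9292) = ((50/2469 - √31/2469) + 33*(6*4))*(-1/9292) = ((50/2469 - √31/2469) + 33*24)*(-1/9292) = ((50/2469 - √31/2469) + 792)*(-1/9292) = (1955498/2469 - √31/2469)*(-1/9292) = -977749/11470974 + √31/22941948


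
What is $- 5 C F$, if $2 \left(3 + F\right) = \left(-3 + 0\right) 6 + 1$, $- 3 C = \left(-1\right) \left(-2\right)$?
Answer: $- \frac{115}{3} \approx -38.333$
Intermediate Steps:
$C = - \frac{2}{3}$ ($C = - \frac{\left(-1\right) \left(-2\right)}{3} = \left(- \frac{1}{3}\right) 2 = - \frac{2}{3} \approx -0.66667$)
$F = - \frac{23}{2}$ ($F = -3 + \frac{\left(-3 + 0\right) 6 + 1}{2} = -3 + \frac{\left(-3\right) 6 + 1}{2} = -3 + \frac{-18 + 1}{2} = -3 + \frac{1}{2} \left(-17\right) = -3 - \frac{17}{2} = - \frac{23}{2} \approx -11.5$)
$- 5 C F = \left(-5\right) \left(- \frac{2}{3}\right) \left(- \frac{23}{2}\right) = \frac{10}{3} \left(- \frac{23}{2}\right) = - \frac{115}{3}$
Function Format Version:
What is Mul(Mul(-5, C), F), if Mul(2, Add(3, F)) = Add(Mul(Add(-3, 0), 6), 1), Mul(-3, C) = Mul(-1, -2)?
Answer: Rational(-115, 3) ≈ -38.333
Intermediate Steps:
C = Rational(-2, 3) (C = Mul(Rational(-1, 3), Mul(-1, -2)) = Mul(Rational(-1, 3), 2) = Rational(-2, 3) ≈ -0.66667)
F = Rational(-23, 2) (F = Add(-3, Mul(Rational(1, 2), Add(Mul(Add(-3, 0), 6), 1))) = Add(-3, Mul(Rational(1, 2), Add(Mul(-3, 6), 1))) = Add(-3, Mul(Rational(1, 2), Add(-18, 1))) = Add(-3, Mul(Rational(1, 2), -17)) = Add(-3, Rational(-17, 2)) = Rational(-23, 2) ≈ -11.500)
Mul(Mul(-5, C), F) = Mul(Mul(-5, Rational(-2, 3)), Rational(-23, 2)) = Mul(Rational(10, 3), Rational(-23, 2)) = Rational(-115, 3)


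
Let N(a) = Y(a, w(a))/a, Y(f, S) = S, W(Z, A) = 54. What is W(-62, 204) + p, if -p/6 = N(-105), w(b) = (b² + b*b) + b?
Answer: 1308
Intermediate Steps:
w(b) = b + 2*b² (w(b) = (b² + b²) + b = 2*b² + b = b + 2*b²)
N(a) = 1 + 2*a (N(a) = (a*(1 + 2*a))/a = 1 + 2*a)
p = 1254 (p = -6*(1 + 2*(-105)) = -6*(1 - 210) = -6*(-209) = 1254)
W(-62, 204) + p = 54 + 1254 = 1308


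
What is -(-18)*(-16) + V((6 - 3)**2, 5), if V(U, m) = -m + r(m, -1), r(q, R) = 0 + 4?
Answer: -289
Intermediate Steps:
r(q, R) = 4
V(U, m) = 4 - m (V(U, m) = -m + 4 = 4 - m)
-(-18)*(-16) + V((6 - 3)**2, 5) = -(-18)*(-16) + (4 - 1*5) = -18*16 + (4 - 5) = -288 - 1 = -289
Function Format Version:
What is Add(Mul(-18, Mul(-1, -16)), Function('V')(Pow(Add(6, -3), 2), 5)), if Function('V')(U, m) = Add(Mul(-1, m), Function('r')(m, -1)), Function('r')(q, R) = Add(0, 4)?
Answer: -289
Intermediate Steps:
Function('r')(q, R) = 4
Function('V')(U, m) = Add(4, Mul(-1, m)) (Function('V')(U, m) = Add(Mul(-1, m), 4) = Add(4, Mul(-1, m)))
Add(Mul(-18, Mul(-1, -16)), Function('V')(Pow(Add(6, -3), 2), 5)) = Add(Mul(-18, Mul(-1, -16)), Add(4, Mul(-1, 5))) = Add(Mul(-18, 16), Add(4, -5)) = Add(-288, -1) = -289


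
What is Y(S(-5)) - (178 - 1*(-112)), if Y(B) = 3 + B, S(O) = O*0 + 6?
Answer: -281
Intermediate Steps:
S(O) = 6 (S(O) = 0 + 6 = 6)
Y(S(-5)) - (178 - 1*(-112)) = (3 + 6) - (178 - 1*(-112)) = 9 - (178 + 112) = 9 - 1*290 = 9 - 290 = -281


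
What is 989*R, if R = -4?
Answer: -3956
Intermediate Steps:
989*R = 989*(-4) = -3956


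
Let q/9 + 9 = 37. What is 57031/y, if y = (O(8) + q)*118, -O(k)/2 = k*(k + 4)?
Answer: 57031/7080 ≈ 8.0552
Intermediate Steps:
q = 252 (q = -81 + 9*37 = -81 + 333 = 252)
O(k) = -2*k*(4 + k) (O(k) = -2*k*(k + 4) = -2*k*(4 + k))
y = 7080 (y = (-2*8*(4 + 8) + 252)*118 = (-2*8*12 + 252)*118 = (-192 + 252)*118 = 60*118 = 7080)
57031/y = 57031/7080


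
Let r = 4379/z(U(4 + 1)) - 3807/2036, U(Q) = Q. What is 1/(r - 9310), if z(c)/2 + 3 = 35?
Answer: -32576/301114561 ≈ -0.00010818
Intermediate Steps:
z(c) = 64 (z(c) = -6 + 2*35 = -6 + 70 = 64)
r = 2167999/32576 (r = 4379/64 - 3807/2036 = 2167999/32576 ≈ 66.552)
1/(r - 9310) = 1/(2167999/32576 - 9310) = 1/(-301114561/32576) = -32576/301114561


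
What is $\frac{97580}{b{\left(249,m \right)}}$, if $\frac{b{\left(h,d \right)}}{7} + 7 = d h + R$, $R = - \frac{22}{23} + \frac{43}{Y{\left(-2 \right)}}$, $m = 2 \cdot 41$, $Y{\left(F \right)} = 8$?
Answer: $\frac{2564960}{3756437} \approx 0.68282$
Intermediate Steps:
$m = 82$
$R = \frac{813}{184}$ ($R = - \frac{22}{23} + \frac{43}{8} = \frac{813}{184} \approx 4.4185$)
$b{\left(h,d \right)} = - \frac{3325}{184} + 7 d h$ ($b{\left(h,d \right)} = -49 + 7 \left(d h + \frac{813}{184}\right) = -49 + 7 \left(\frac{813}{184} + d h\right) = -49 + \left(\frac{5691}{184} + 7 d h\right) = - \frac{3325}{184} + 7 d h$)
$\frac{97580}{b{\left(249,m \right)}} = \frac{97580}{- \frac{3325}{184} + 7 \cdot 82 \cdot 249} = \frac{97580}{- \frac{3325}{184} + 142926} = \frac{97580}{\frac{26295059}{184}} = 97580 \cdot \frac{184}{26295059} = \frac{2564960}{3756437}$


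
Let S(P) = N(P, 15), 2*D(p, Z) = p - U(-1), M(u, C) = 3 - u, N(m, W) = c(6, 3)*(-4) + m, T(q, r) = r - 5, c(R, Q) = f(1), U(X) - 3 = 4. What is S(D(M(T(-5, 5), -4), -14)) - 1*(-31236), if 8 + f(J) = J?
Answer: 31262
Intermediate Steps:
f(J) = -8 + J
U(X) = 7 (U(X) = 3 + 4 = 7)
c(R, Q) = -7 (c(R, Q) = -8 + 1 = -7)
T(q, r) = -5 + r
N(m, W) = 28 + m (N(m, W) = -7*(-4) + m = 28 + m)
D(p, Z) = -7/2 + p/2 (D(p, Z) = (p - 1*7)/2 = (p - 7)/2 = (-7 + p)/2 = -7/2 + p/2)
S(P) = 28 + P
S(D(M(T(-5, 5), -4), -14)) - 1*(-31236) = (28 + (-7/2 + (3 - (-5 + 5))/2)) - 1*(-31236) = (28 + (-7/2 + (3 - 1*0)/2)) + 31236 = (28 + (-7/2 + (3 + 0)/2)) + 31236 = (28 + (-7/2 + (1/2)*3)) + 31236 = (28 + (-7/2 + 3/2)) + 31236 = (28 - 2) + 31236 = 26 + 31236 = 31262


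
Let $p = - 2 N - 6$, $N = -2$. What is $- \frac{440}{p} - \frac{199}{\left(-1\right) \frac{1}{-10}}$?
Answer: $-1770$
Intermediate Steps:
$p = -2$ ($p = \left(-2\right) \left(-2\right) - 6 = 4 - 6 = -2$)
$- \frac{440}{p} - \frac{199}{\left(-1\right) \frac{1}{-10}} = - \frac{440}{-2} - \frac{199}{\left(-1\right) \frac{1}{-10}} = \left(-440\right) \left(- \frac{1}{2}\right) - \frac{199}{\left(-1\right) \left(- \frac{1}{10}\right)} = 220 - 199 \frac{1}{\frac{1}{10}} = 220 - 1990 = -1770$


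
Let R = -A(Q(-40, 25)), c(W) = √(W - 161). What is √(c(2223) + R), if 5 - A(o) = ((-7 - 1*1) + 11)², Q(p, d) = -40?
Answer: √(4 + √2062) ≈ 7.0292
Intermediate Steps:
A(o) = -4 (A(o) = 5 - ((-7 - 1*1) + 11)² = 5 - ((-7 - 1) + 11)² = 5 - (-8 + 11)² = 5 - 1*3² = 5 - 1*9 = 5 - 9 = -4)
c(W) = √(-161 + W)
R = 4 (R = -1*(-4) = 4)
√(c(2223) + R) = √(√(-161 + 2223) + 4) = √(√2062 + 4) = √(4 + √2062)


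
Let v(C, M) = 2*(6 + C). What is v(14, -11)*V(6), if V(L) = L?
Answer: 240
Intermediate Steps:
v(C, M) = 12 + 2*C
v(14, -11)*V(6) = (12 + 2*14)*6 = (12 + 28)*6 = 40*6 = 240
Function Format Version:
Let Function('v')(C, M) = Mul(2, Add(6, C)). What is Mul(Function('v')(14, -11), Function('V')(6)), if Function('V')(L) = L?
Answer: 240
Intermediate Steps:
Function('v')(C, M) = Add(12, Mul(2, C))
Mul(Function('v')(14, -11), Function('V')(6)) = Mul(Add(12, Mul(2, 14)), 6) = Mul(Add(12, 28), 6) = Mul(40, 6) = 240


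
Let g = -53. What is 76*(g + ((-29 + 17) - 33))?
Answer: -7448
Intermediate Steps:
76*(g + ((-29 + 17) - 33)) = 76*(-53 + ((-29 + 17) - 33)) = 76*(-53 + (-12 - 33)) = 76*(-53 - 45) = 76*(-98) = -7448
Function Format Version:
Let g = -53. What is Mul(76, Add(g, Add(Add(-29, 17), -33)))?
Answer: -7448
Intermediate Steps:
Mul(76, Add(g, Add(Add(-29, 17), -33))) = Mul(76, Add(-53, Add(Add(-29, 17), -33))) = Mul(76, Add(-53, Add(-12, -33))) = Mul(76, Add(-53, -45)) = Mul(76, -98) = -7448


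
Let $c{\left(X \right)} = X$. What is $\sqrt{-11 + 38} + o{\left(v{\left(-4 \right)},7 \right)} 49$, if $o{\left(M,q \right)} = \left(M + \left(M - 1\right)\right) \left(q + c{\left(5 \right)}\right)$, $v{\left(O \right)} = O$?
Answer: $-5292 + 3 \sqrt{3} \approx -5286.8$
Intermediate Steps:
$o{\left(M,q \right)} = \left(-1 + 2 M\right) \left(5 + q\right)$ ($o{\left(M,q \right)} = \left(M + \left(M - 1\right)\right) \left(q + 5\right) = \left(M + \left(-1 + M\right)\right) \left(5 + q\right) = \left(-1 + 2 M\right) \left(5 + q\right)$)
$\sqrt{-11 + 38} + o{\left(v{\left(-4 \right)},7 \right)} 49 = \sqrt{-11 + 38} + \left(-5 - 7 + 10 \left(-4\right) + 2 \left(-4\right) 7\right) 49 = \sqrt{27} + \left(-5 - 7 - 40 - 56\right) 49 = 3 \sqrt{3} - 5292 = -5292 + 3 \sqrt{3}$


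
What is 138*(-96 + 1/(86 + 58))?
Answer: -317929/24 ≈ -13247.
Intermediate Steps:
138*(-96 + 1/(86 + 58)) = 138*(-96 + 1/144) = 138*(-13823/144) = -317929/24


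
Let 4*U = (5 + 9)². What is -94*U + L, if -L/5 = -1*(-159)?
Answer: -5401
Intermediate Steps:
U = 49 (U = (5 + 9)²/4 = (¼)*14² = (¼)*196 = 49)
L = -795 (L = -(-5)*(-159) = -5*159 = -795)
-94*U + L = -94*49 - 795 = -4606 - 795 = -5401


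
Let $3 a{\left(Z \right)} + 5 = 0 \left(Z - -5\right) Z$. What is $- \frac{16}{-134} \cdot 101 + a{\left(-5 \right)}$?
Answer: $\frac{2089}{201} \approx 10.393$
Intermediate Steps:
$a{\left(Z \right)} = - \frac{5}{3}$ ($a{\left(Z \right)} = - \frac{5}{3} + \frac{0 \left(Z - -5\right) Z}{3} = - \frac{5}{3} + \frac{0 \left(Z + 5\right) Z}{3} = - \frac{5}{3} + \frac{0 \left(5 + Z\right) Z}{3} = - \frac{5}{3} + \frac{0 Z}{3} = - \frac{5}{3} + \frac{1}{3} \cdot 0 = - \frac{5}{3} + 0 = - \frac{5}{3}$)
$- \frac{16}{-134} \cdot 101 + a{\left(-5 \right)} = - \frac{16}{-134} \cdot 101 - \frac{5}{3} = \left(-16\right) \left(- \frac{1}{134}\right) 101 - \frac{5}{3} = \frac{8}{67} \cdot 101 - \frac{5}{3} = \frac{808}{67} - \frac{5}{3} = \frac{2089}{201}$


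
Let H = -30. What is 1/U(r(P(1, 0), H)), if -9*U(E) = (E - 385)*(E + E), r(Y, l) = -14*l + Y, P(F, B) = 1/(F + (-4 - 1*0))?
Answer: -81/261872 ≈ -0.00030931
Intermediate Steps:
P(F, B) = 1/(-4 + F) (P(F, B) = 1/(F + (-4 + 0)) = 1/(F - 4) = 1/(-4 + F))
r(Y, l) = Y - 14*l
U(E) = -2*E*(-385 + E)/9 (U(E) = -(E - 385)*(E + E)/9 = -(-385 + E)*2*E/9 = -2*E*(-385 + E)/9)
1/U(r(P(1, 0), H)) = 1/(2*(1/(-4 + 1) - 14*(-30))*(385 - (1/(-4 + 1) - 14*(-30)))/9) = 1/(2*(1/(-3) + 420)*(385 - (1/(-3) + 420))/9) = 1/(2*(-1/3 + 420)*(385 - (-1/3 + 420))/9) = 1/((2/9)*(1259/3)*(385 - 1*1259/3)) = 1/((2/9)*(1259/3)*(385 - 1259/3)) = 1/((2/9)*(1259/3)*(-104/3)) = 1/(-261872/81) = -81/261872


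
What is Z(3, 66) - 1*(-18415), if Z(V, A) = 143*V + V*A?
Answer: 19042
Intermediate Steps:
Z(V, A) = 143*V + A*V
Z(3, 66) - 1*(-18415) = 3*(143 + 66) - 1*(-18415) = 3*209 + 18415 = 627 + 18415 = 19042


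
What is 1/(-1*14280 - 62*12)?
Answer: -1/15024 ≈ -6.6560e-5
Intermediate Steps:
1/(-1*14280 - 62*12) = 1/(-14280 - 744) = 1/(-15024) = -1/15024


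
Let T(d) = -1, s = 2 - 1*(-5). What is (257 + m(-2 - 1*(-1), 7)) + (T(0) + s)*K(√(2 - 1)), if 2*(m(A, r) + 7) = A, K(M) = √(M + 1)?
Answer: 499/2 + 6*√2 ≈ 257.99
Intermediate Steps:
s = 7 (s = 2 + 5 = 7)
K(M) = √(1 + M)
m(A, r) = -7 + A/2
(257 + m(-2 - 1*(-1), 7)) + (T(0) + s)*K(√(2 - 1)) = (257 + (-7 + (-2 - 1*(-1))/2)) + (-1 + 7)*√(1 + √(2 - 1)) = (257 + (-7 + (-2 + 1)/2)) + 6*√(1 + √1) = (257 + (-7 + (½)*(-1))) + 6*√(1 + 1) = (257 + (-7 - ½)) + 6*√2 = (257 - 15/2) + 6*√2 = 499/2 + 6*√2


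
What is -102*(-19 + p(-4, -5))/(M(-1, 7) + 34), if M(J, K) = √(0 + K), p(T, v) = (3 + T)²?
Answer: 20808/383 - 612*√7/383 ≈ 50.101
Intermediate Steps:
M(J, K) = √K
-102*(-19 + p(-4, -5))/(M(-1, 7) + 34) = -102*(-19 + (3 - 4)²)/(√7 + 34) = -102*(-19 + (-1)²)/(34 + √7) = -102*(-19 + 1)/(34 + √7) = -(-1836)/(34 + √7) = 1836/(34 + √7)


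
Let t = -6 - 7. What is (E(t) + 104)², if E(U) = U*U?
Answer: 74529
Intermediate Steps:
t = -13
E(U) = U²
(E(t) + 104)² = ((-13)² + 104)² = (169 + 104)² = 273² = 74529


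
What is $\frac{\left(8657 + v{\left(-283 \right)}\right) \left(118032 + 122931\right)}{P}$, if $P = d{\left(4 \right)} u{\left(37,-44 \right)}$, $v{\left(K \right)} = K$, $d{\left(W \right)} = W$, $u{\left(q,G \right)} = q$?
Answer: $\frac{1008912081}{74} \approx 1.3634 \cdot 10^{7}$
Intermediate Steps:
$P = 148$ ($P = 4 \cdot 37 = 148$)
$\frac{\left(8657 + v{\left(-283 \right)}\right) \left(118032 + 122931\right)}{P} = \frac{\left(8657 - 283\right) \left(118032 + 122931\right)}{148} = 8374 \cdot 240963 \cdot \frac{1}{148} = 2017824162 \cdot \frac{1}{148} = \frac{1008912081}{74}$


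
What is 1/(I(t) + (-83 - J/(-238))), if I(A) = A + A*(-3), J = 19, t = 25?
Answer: -238/31635 ≈ -0.0075233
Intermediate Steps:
I(A) = -2*A (I(A) = A - 3*A = -2*A)
1/(I(t) + (-83 - J/(-238))) = 1/(-2*25 + (-83 - 19/(-238))) = 1/(-50 + (-83 - 19*(-1)/238)) = 1/(-50 + (-83 - 1*(-19/238))) = 1/(-50 + (-83 + 19/238)) = 1/(-50 - 19735/238) = 1/(-31635/238) = -238/31635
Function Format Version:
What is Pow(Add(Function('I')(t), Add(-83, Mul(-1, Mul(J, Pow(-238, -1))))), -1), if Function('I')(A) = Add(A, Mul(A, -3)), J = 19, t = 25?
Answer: Rational(-238, 31635) ≈ -0.0075233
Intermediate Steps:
Function('I')(A) = Mul(-2, A) (Function('I')(A) = Add(A, Mul(-3, A)) = Mul(-2, A))
Pow(Add(Function('I')(t), Add(-83, Mul(-1, Mul(J, Pow(-238, -1))))), -1) = Pow(Add(Mul(-2, 25), Add(-83, Mul(-1, Mul(19, Pow(-238, -1))))), -1) = Pow(Add(-50, Add(-83, Mul(-1, Mul(19, Rational(-1, 238))))), -1) = Pow(Add(-50, Add(-83, Mul(-1, Rational(-19, 238)))), -1) = Pow(Add(-50, Add(-83, Rational(19, 238))), -1) = Pow(Add(-50, Rational(-19735, 238)), -1) = Pow(Rational(-31635, 238), -1) = Rational(-238, 31635)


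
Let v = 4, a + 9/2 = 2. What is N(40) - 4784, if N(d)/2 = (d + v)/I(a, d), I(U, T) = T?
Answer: -23909/5 ≈ -4781.8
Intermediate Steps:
a = -5/2 (a = -9/2 + 2 = -5/2 ≈ -2.5000)
N(d) = 2*(4 + d)/d (N(d) = 2*((d + 4)/d) = 2*((4 + d)/d) = 2*(4 + d)/d)
N(40) - 4784 = (2 + 8/40) - 4784 = (2 + 8*(1/40)) - 4784 = (2 + ⅕) - 4784 = 11/5 - 4784 = -23909/5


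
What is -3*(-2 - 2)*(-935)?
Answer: -11220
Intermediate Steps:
-3*(-2 - 2)*(-935) = -3*(-4)*(-935) = 12*(-935) = -11220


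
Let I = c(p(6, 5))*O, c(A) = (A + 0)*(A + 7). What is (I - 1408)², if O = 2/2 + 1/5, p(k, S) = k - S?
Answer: 48888064/25 ≈ 1.9555e+6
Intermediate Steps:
O = 6/5 (O = 2*(½) + 1*(⅕) = 1 + ⅕ = 6/5 ≈ 1.2000)
c(A) = A*(7 + A)
I = 48/5 (I = ((6 - 1*5)*(7 + (6 - 1*5)))*(6/5) = ((6 - 5)*(7 + (6 - 5)))*(6/5) = (1*(7 + 1))*(6/5) = (1*8)*(6/5) = 8*(6/5) = 48/5 ≈ 9.6000)
(I - 1408)² = (48/5 - 1408)² = (-6992/5)² = 48888064/25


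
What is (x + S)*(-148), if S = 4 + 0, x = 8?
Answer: -1776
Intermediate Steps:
S = 4
(x + S)*(-148) = (8 + 4)*(-148) = 12*(-148) = -1776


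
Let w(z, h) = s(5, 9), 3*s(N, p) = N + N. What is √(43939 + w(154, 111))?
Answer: √395481/3 ≈ 209.62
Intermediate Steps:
s(N, p) = 2*N/3 (s(N, p) = (N + N)/3 = (2*N)/3 = 2*N/3)
w(z, h) = 10/3 (w(z, h) = (⅔)*5 = 10/3)
√(43939 + w(154, 111)) = √(43939 + 10/3) = √(131827/3) = √395481/3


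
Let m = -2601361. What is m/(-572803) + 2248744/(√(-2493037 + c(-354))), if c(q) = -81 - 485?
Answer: 371623/81829 - 2248744*I*√277067/831201 ≈ 4.5415 - 1424.1*I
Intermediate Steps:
c(q) = -566
m/(-572803) + 2248744/(√(-2493037 + c(-354))) = -2601361/(-572803) + 2248744/(√(-2493037 - 566)) = -2601361*(-1/572803) + 2248744/(√(-2493603)) = 371623/81829 + 2248744/((3*I*√277067)) = 371623/81829 + 2248744*(-I*√277067/831201) = 371623/81829 - 2248744*I*√277067/831201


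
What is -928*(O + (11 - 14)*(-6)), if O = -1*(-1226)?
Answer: -1154432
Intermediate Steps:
O = 1226
-928*(O + (11 - 14)*(-6)) = -928*(1226 + (11 - 14)*(-6)) = -928*(1226 - 3*(-6)) = -928*(1226 + 18) = -928*1244 = -1154432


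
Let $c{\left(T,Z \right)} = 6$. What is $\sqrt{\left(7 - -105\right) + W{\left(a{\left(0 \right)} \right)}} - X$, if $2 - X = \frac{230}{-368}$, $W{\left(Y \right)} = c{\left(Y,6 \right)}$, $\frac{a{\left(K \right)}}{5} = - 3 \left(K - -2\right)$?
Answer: $- \frac{21}{8} + \sqrt{118} \approx 8.2378$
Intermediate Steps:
$a{\left(K \right)} = -30 - 15 K$ ($a{\left(K \right)} = 5 \left(- 3 \left(K - -2\right)\right) = 5 \left(- 3 \left(K + 2\right)\right) = 5 \left(- 3 \left(2 + K\right)\right) = 5 \left(-6 - 3 K\right) = -30 - 15 K$)
$W{\left(Y \right)} = 6$
$X = \frac{21}{8}$ ($X = 2 - \frac{230}{-368} = 2 - 230 \left(- \frac{1}{368}\right) = 2 - - \frac{5}{8} = 2 + \frac{5}{8} = \frac{21}{8} \approx 2.625$)
$\sqrt{\left(7 - -105\right) + W{\left(a{\left(0 \right)} \right)}} - X = \sqrt{\left(7 - -105\right) + 6} - \frac{21}{8} = \sqrt{\left(7 + 105\right) + 6} - \frac{21}{8} = \sqrt{112 + 6} - \frac{21}{8} = \sqrt{118} - \frac{21}{8} = - \frac{21}{8} + \sqrt{118}$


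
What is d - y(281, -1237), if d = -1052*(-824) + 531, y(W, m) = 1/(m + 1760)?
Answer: 453639216/523 ≈ 8.6738e+5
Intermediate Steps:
y(W, m) = 1/(1760 + m)
d = 867379 (d = 866848 + 531 = 867379)
d - y(281, -1237) = 867379 - 1/(1760 - 1237) = 867379 - 1/523 = 453639216/523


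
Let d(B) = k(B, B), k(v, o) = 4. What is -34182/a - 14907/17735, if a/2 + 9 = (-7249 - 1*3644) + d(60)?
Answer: 140652399/193276030 ≈ 0.72773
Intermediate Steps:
d(B) = 4
a = -21796 (a = -18 + 2*((-7249 - 1*3644) + 4) = -18 + 2*((-7249 - 3644) + 4) = -18 + 2*(-10893 + 4) = -18 + 2*(-10889) = -18 - 21778 = -21796)
-34182/a - 14907/17735 = -34182/(-21796) - 14907/17735 = -34182*(-1/21796) - 14907*1/17735 = 17091/10898 - 14907/17735 = 140652399/193276030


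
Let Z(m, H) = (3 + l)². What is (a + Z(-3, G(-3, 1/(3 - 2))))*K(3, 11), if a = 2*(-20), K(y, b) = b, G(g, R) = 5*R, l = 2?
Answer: -165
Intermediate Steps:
Z(m, H) = 25 (Z(m, H) = (3 + 2)² = 5² = 25)
a = -40
(a + Z(-3, G(-3, 1/(3 - 2))))*K(3, 11) = (-40 + 25)*11 = -15*11 = -165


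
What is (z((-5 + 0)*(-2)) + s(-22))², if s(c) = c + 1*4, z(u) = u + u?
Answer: 4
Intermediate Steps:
z(u) = 2*u
s(c) = 4 + c (s(c) = c + 4 = 4 + c)
(z((-5 + 0)*(-2)) + s(-22))² = (2*((-5 + 0)*(-2)) + (4 - 22))² = (2*(-5*(-2)) - 18)² = (2*10 - 18)² = (20 - 18)² = 2² = 4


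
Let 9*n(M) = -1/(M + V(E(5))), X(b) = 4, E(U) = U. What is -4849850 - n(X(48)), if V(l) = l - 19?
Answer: -436486501/90 ≈ -4.8498e+6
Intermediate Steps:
V(l) = -19 + l
n(M) = -1/(9*(-14 + M)) (n(M) = (-1/(M + (-19 + 5)))/9 = (-1/(M - 14))/9 = (-1/(-14 + M))/9 = -1/(9*(-14 + M)))
-4849850 - n(X(48)) = -4849850 - (-1)/(-126 + 9*4) = -4849850 - (-1)/(-126 + 36) = -4849850 - (-1)/(-90) = -4849850 - (-1)*(-1)/90 = -4849850 - 1*1/90 = -4849850 - 1/90 = -436486501/90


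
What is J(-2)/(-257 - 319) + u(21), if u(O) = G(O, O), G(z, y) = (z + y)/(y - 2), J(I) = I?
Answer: 12115/5472 ≈ 2.2140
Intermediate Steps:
G(z, y) = (y + z)/(-2 + y)
u(O) = 2*O/(-2 + O) (u(O) = (O + O)/(-2 + O) = (2*O)/(-2 + O) = 2*O/(-2 + O))
J(-2)/(-257 - 319) + u(21) = -2/(-257 - 319) + 2*21/(-2 + 21) = -2/(-576) + 2*21/19 = -2*(-1/576) + 2*21*(1/19) = 1/288 + 42/19 = 12115/5472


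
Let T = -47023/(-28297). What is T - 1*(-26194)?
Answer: 741258641/28297 ≈ 26196.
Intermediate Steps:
T = 47023/28297 (T = -47023*(-1/28297) = 47023/28297 ≈ 1.6618)
T - 1*(-26194) = 47023/28297 - 1*(-26194) = 47023/28297 + 26194 = 741258641/28297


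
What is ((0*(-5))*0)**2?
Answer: 0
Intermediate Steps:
((0*(-5))*0)**2 = (0*0)**2 = 0**2 = 0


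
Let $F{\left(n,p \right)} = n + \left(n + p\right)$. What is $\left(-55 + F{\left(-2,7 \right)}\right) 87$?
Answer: $-4524$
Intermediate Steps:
$F{\left(n,p \right)} = p + 2 n$
$\left(-55 + F{\left(-2,7 \right)}\right) 87 = \left(-55 + \left(7 + 2 \left(-2\right)\right)\right) 87 = \left(-55 + \left(7 - 4\right)\right) 87 = \left(-55 + 3\right) 87 = \left(-52\right) 87 = -4524$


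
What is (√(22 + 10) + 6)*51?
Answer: 306 + 204*√2 ≈ 594.50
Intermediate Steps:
(√(22 + 10) + 6)*51 = (√32 + 6)*51 = (4*√2 + 6)*51 = (6 + 4*√2)*51 = 306 + 204*√2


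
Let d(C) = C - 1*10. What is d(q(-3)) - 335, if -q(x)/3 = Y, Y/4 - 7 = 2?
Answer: -453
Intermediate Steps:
Y = 36 (Y = 28 + 4*2 = 28 + 8 = 36)
q(x) = -108 (q(x) = -3*36 = -108)
d(C) = -10 + C (d(C) = C - 10 = -10 + C)
d(q(-3)) - 335 = (-10 - 108) - 335 = -118 - 335 = -453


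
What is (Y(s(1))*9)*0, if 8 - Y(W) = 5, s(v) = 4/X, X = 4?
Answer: 0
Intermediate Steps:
s(v) = 1 (s(v) = 4/4 = 4*(¼) = 1)
Y(W) = 3 (Y(W) = 8 - 1*5 = 8 - 5 = 3)
(Y(s(1))*9)*0 = (3*9)*0 = 27*0 = 0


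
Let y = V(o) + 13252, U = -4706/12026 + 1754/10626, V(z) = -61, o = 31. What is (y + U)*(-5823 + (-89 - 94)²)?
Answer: 79310434447698/217327 ≈ 3.6494e+8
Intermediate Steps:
U = -147512/651981 (U = -4706*1/12026 + 1754*(1/10626) = -2353/6013 + 877/5313 = -147512/651981 ≈ -0.22625)
y = 13191 (y = -61 + 13252 = 13191)
(y + U)*(-5823 + (-89 - 94)²) = (13191 - 147512/651981)*(-5823 + (-89 - 94)²) = 8600133859*(-5823 + (-183)²)/651981 = 8600133859*(-5823 + 33489)/651981 = (8600133859/651981)*27666 = 79310434447698/217327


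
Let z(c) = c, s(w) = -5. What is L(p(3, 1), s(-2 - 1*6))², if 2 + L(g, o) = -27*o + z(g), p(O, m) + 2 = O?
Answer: 17956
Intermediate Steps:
p(O, m) = -2 + O
L(g, o) = -2 + g - 27*o (L(g, o) = -2 + (-27*o + g) = -2 + (g - 27*o) = -2 + g - 27*o)
L(p(3, 1), s(-2 - 1*6))² = (-2 + (-2 + 3) - 27*(-5))² = (-2 + 1 + 135)² = 134² = 17956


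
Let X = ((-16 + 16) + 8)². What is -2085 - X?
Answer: -2149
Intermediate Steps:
X = 64 (X = (0 + 8)² = 8² = 64)
-2085 - X = -2085 - 1*64 = -2085 - 64 = -2149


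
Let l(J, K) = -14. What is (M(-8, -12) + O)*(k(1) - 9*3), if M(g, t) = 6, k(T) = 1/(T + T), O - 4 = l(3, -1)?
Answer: 106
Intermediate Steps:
O = -10 (O = 4 - 14 = -10)
k(T) = 1/(2*T)
(M(-8, -12) + O)*(k(1) - 9*3) = (6 - 10)*((1/2)/1 - 9*3) = -4*((1/2)*1 - 27) = -4*(1/2 - 27) = -4*(-53/2) = 106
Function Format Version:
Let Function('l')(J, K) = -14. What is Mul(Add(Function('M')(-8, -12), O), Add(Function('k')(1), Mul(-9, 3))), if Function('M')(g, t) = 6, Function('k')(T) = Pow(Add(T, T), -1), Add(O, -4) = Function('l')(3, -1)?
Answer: 106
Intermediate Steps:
O = -10 (O = Add(4, -14) = -10)
Function('k')(T) = Mul(Rational(1, 2), Pow(T, -1)) (Function('k')(T) = Pow(Mul(2, T), -1) = Mul(Rational(1, 2), Pow(T, -1)))
Mul(Add(Function('M')(-8, -12), O), Add(Function('k')(1), Mul(-9, 3))) = Mul(Add(6, -10), Add(Mul(Rational(1, 2), Pow(1, -1)), Mul(-9, 3))) = Mul(-4, Add(Mul(Rational(1, 2), 1), -27)) = Mul(-4, Add(Rational(1, 2), -27)) = Mul(-4, Rational(-53, 2)) = 106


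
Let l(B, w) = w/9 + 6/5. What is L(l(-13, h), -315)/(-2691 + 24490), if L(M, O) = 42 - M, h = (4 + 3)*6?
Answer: 542/326985 ≈ 0.0016576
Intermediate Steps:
h = 42 (h = 7*6 = 42)
l(B, w) = 6/5 + w/9 (l(B, w) = w*(1/9) + 6*(1/5) = w/9 + 6/5 = 6/5 + w/9)
L(l(-13, h), -315)/(-2691 + 24490) = (42 - (6/5 + (1/9)*42))/(-2691 + 24490) = (42 - (6/5 + 14/3))/21799 = (42 - 1*88/15)*(1/21799) = (42 - 88/15)*(1/21799) = (542/15)*(1/21799) = 542/326985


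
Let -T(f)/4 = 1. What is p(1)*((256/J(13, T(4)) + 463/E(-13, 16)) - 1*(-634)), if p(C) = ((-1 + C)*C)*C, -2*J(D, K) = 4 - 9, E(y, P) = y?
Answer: 0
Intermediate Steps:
T(f) = -4 (T(f) = -4*1 = -4)
J(D, K) = 5/2 (J(D, K) = -(4 - 9)/2 = -½*(-5) = 5/2)
p(C) = C²*(-1 + C) (p(C) = (C*(-1 + C))*C = C²*(-1 + C))
p(1)*((256/J(13, T(4)) + 463/E(-13, 16)) - 1*(-634)) = (1²*(-1 + 1))*((256/(5/2) + 463/(-13)) - 1*(-634)) = (1*0)*((256*(⅖) + 463*(-1/13)) + 634) = 0*((512/5 - 463/13) + 634) = 0*(4341/65 + 634) = 0*(45551/65) = 0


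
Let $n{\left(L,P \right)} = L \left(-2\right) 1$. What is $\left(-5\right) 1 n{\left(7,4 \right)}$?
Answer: $70$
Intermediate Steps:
$n{\left(L,P \right)} = - 2 L$ ($n{\left(L,P \right)} = - 2 L 1 = - 2 L$)
$\left(-5\right) 1 n{\left(7,4 \right)} = \left(-5\right) 1 \left(\left(-2\right) 7\right) = \left(-5\right) \left(-14\right) = 70$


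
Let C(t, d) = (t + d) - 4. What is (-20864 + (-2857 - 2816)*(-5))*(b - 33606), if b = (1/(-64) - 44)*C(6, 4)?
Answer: -8129906343/32 ≈ -2.5406e+8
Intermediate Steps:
C(t, d) = -4 + d + t (C(t, d) = (d + t) - 4 = -4 + d + t)
b = -8451/32 (b = (1/(-64) - 44)*(-4 + 4 + 6) = (-1/64 - 44)*6 = -2817/64*6 = -8451/32 ≈ -264.09)
(-20864 + (-2857 - 2816)*(-5))*(b - 33606) = (-20864 + (-2857 - 2816)*(-5))*(-8451/32 - 33606) = (-20864 - 5673*(-5))*(-1083843/32) = (-20864 + 28365)*(-1083843/32) = 7501*(-1083843/32) = -8129906343/32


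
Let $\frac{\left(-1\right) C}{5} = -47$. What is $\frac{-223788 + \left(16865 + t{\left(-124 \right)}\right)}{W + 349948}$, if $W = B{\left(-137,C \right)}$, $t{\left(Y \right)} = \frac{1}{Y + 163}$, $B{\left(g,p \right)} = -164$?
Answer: $- \frac{2017499}{3410394} \approx -0.59157$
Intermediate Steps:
$C = 235$ ($C = \left(-5\right) \left(-47\right) = 235$)
$t{\left(Y \right)} = \frac{1}{163 + Y}$
$W = -164$
$\frac{-223788 + \left(16865 + t{\left(-124 \right)}\right)}{W + 349948} = \frac{-223788 + \left(16865 + \frac{1}{163 - 124}\right)}{-164 + 349948} = \frac{-223788 + \left(16865 + \frac{1}{39}\right)}{349784} = \left(-223788 + \left(16865 + \frac{1}{39}\right)\right) \frac{1}{349784} = \left(-223788 + \frac{657736}{39}\right) \frac{1}{349784} = \left(- \frac{8069996}{39}\right) \frac{1}{349784} = - \frac{2017499}{3410394}$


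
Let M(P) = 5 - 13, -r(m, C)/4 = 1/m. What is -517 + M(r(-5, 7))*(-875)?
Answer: 6483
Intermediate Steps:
r(m, C) = -4/m
M(P) = -8
-517 + M(r(-5, 7))*(-875) = -517 - 8*(-875) = -517 + 7000 = 6483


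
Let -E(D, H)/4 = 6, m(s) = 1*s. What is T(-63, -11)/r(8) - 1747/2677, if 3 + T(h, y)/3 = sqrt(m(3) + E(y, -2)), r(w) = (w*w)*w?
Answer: -918557/1370624 + 3*I*sqrt(21)/512 ≈ -0.67017 + 0.026851*I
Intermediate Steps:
m(s) = s
E(D, H) = -24 (E(D, H) = -4*6 = -24)
r(w) = w**3 (r(w) = w**2*w = w**3)
T(h, y) = -9 + 3*I*sqrt(21) (T(h, y) = -9 + 3*sqrt(3 - 24) = -9 + 3*sqrt(-21) = -9 + 3*(I*sqrt(21)) = -9 + 3*I*sqrt(21))
T(-63, -11)/r(8) - 1747/2677 = (-9 + 3*I*sqrt(21))/(8**3) - 1747/2677 = (-9 + 3*I*sqrt(21))/512 - 1747*1/2677 = (-9 + 3*I*sqrt(21))*(1/512) - 1747/2677 = (-9/512 + 3*I*sqrt(21)/512) - 1747/2677 = -918557/1370624 + 3*I*sqrt(21)/512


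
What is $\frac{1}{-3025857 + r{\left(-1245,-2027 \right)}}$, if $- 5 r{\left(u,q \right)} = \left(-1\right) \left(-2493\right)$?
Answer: $- \frac{5}{15131778} \approx -3.3043 \cdot 10^{-7}$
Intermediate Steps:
$r{\left(u,q \right)} = - \frac{2493}{5}$ ($r{\left(u,q \right)} = - \frac{\left(-1\right) \left(-2493\right)}{5} = \left(- \frac{1}{5}\right) 2493 = - \frac{2493}{5}$)
$\frac{1}{-3025857 + r{\left(-1245,-2027 \right)}} = \frac{1}{-3025857 - \frac{2493}{5}} = \frac{1}{- \frac{15131778}{5}} = - \frac{5}{15131778}$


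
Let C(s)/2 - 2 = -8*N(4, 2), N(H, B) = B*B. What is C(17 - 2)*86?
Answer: -5160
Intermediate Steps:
N(H, B) = B**2
C(s) = -60 (C(s) = 4 + 2*(-8*2**2) = 4 + 2*(-8*4) = 4 + 2*(-32) = 4 - 64 = -60)
C(17 - 2)*86 = -60*86 = -5160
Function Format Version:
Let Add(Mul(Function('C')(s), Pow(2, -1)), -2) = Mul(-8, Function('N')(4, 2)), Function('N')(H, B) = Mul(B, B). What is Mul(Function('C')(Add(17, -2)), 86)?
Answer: -5160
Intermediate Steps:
Function('N')(H, B) = Pow(B, 2)
Function('C')(s) = -60 (Function('C')(s) = Add(4, Mul(2, Mul(-8, Pow(2, 2)))) = Add(4, Mul(2, Mul(-8, 4))) = Add(4, Mul(2, -32)) = Add(4, -64) = -60)
Mul(Function('C')(Add(17, -2)), 86) = Mul(-60, 86) = -5160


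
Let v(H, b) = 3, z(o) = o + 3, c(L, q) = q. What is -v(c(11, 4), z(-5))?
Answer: -3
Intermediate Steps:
z(o) = 3 + o
-v(c(11, 4), z(-5)) = -1*3 = -3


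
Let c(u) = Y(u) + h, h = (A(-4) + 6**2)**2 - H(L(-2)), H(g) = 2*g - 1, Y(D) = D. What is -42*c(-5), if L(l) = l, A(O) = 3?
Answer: -63882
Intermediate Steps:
H(g) = -1 + 2*g
h = 1526 (h = (3 + 6**2)**2 - (-1 + 2*(-2)) = (3 + 36)**2 - (-1 - 4) = 39**2 - 1*(-5) = 1521 + 5 = 1526)
c(u) = 1526 + u (c(u) = u + 1526 = 1526 + u)
-42*c(-5) = -42*(1526 - 5) = -42*1521 = -63882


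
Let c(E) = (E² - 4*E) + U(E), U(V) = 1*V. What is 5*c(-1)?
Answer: 20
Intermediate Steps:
U(V) = V
c(E) = E² - 3*E (c(E) = (E² - 4*E) + E = E² - 3*E)
5*c(-1) = 5*(-(-3 - 1)) = 5*(-1*(-4)) = 5*4 = 20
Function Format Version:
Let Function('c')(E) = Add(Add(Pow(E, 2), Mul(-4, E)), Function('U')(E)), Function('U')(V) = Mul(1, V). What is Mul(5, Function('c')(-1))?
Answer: 20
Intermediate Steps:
Function('U')(V) = V
Function('c')(E) = Add(Pow(E, 2), Mul(-3, E)) (Function('c')(E) = Add(Add(Pow(E, 2), Mul(-4, E)), E) = Add(Pow(E, 2), Mul(-3, E)))
Mul(5, Function('c')(-1)) = Mul(5, Mul(-1, Add(-3, -1))) = Mul(5, Mul(-1, -4)) = Mul(5, 4) = 20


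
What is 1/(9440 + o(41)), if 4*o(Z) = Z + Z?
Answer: 2/18921 ≈ 0.00010570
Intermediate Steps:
o(Z) = Z/2 (o(Z) = (Z + Z)/4 = (2*Z)/4 = Z/2)
1/(9440 + o(41)) = 1/(9440 + (½)*41) = 1/(9440 + 41/2) = 1/(18921/2) = 2/18921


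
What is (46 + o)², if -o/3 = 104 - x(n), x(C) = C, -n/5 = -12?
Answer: 7396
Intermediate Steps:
n = 60 (n = -5*(-12) = 60)
o = -132 (o = -3*(104 - 1*60) = -3*(104 - 60) = -3*44 = -132)
(46 + o)² = (46 - 132)² = (-86)² = 7396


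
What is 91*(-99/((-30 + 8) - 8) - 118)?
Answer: -104377/10 ≈ -10438.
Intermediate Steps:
91*(-99/((-30 + 8) - 8) - 118) = 91*(-99/(-22 - 8) - 118) = 91*(-99/(-30) - 118) = 91*(-99*(-1/30) - 118) = 91*(33/10 - 118) = 91*(-1147/10) = -104377/10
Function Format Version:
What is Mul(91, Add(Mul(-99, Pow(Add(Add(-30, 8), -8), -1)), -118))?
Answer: Rational(-104377, 10) ≈ -10438.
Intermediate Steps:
Mul(91, Add(Mul(-99, Pow(Add(Add(-30, 8), -8), -1)), -118)) = Mul(91, Add(Mul(-99, Pow(Add(-22, -8), -1)), -118)) = Mul(91, Add(Mul(-99, Pow(-30, -1)), -118)) = Mul(91, Add(Mul(-99, Rational(-1, 30)), -118)) = Mul(91, Add(Rational(33, 10), -118)) = Mul(91, Rational(-1147, 10)) = Rational(-104377, 10)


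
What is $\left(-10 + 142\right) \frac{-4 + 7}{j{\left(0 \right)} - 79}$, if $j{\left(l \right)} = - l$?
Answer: $- \frac{396}{79} \approx -5.0127$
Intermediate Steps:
$\left(-10 + 142\right) \frac{-4 + 7}{j{\left(0 \right)} - 79} = \left(-10 + 142\right) \frac{-4 + 7}{\left(-1\right) 0 - 79} = 132 \frac{3}{0 - 79} = 132 \frac{3}{-79} = 132 \cdot 3 \left(- \frac{1}{79}\right) = 132 \left(- \frac{3}{79}\right) = - \frac{396}{79}$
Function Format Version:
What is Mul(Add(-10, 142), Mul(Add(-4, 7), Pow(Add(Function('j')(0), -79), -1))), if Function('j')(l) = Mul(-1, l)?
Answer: Rational(-396, 79) ≈ -5.0127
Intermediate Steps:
Mul(Add(-10, 142), Mul(Add(-4, 7), Pow(Add(Function('j')(0), -79), -1))) = Mul(Add(-10, 142), Mul(Add(-4, 7), Pow(Add(Mul(-1, 0), -79), -1))) = Mul(132, Mul(3, Pow(Add(0, -79), -1))) = Mul(132, Mul(3, Pow(-79, -1))) = Mul(132, Mul(3, Rational(-1, 79))) = Mul(132, Rational(-3, 79)) = Rational(-396, 79)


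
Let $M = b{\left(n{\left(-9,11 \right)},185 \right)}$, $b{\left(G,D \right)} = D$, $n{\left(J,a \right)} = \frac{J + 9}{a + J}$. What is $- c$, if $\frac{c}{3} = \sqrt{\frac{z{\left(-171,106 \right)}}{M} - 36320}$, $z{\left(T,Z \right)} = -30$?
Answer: $- \frac{3 i \sqrt{49722302}}{37} \approx - 571.74 i$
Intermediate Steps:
$n{\left(J,a \right)} = \frac{9 + J}{J + a}$
$M = 185$
$c = \frac{3 i \sqrt{49722302}}{37}$ ($c = 3 \sqrt{- \frac{30}{185} - 36320} = 3 \sqrt{\left(-30\right) \frac{1}{185} - 36320} = 3 \sqrt{- \frac{6}{37} - 36320} = 3 \sqrt{- \frac{1343846}{37}} = 3 \frac{i \sqrt{49722302}}{37} = \frac{3 i \sqrt{49722302}}{37} \approx 571.74 i$)
$- c = - \frac{3 i \sqrt{49722302}}{37}$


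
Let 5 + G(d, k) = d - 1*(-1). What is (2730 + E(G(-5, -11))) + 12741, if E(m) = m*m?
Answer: 15552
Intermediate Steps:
G(d, k) = -4 + d (G(d, k) = -5 + (d - 1*(-1)) = -5 + (d + 1) = -5 + (1 + d) = -4 + d)
E(m) = m**2
(2730 + E(G(-5, -11))) + 12741 = (2730 + (-4 - 5)**2) + 12741 = (2730 + (-9)**2) + 12741 = (2730 + 81) + 12741 = 2811 + 12741 = 15552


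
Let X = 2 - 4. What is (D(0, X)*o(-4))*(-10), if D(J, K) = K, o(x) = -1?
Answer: -20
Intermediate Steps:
X = -2
(D(0, X)*o(-4))*(-10) = -2*(-1)*(-10) = 2*(-10) = -20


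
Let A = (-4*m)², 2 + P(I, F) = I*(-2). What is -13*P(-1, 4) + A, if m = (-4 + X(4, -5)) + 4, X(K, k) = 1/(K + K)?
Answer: ¼ ≈ 0.25000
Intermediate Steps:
X(K, k) = 1/(2*K)
P(I, F) = -2 - 2*I (P(I, F) = -2 + I*(-2) = -2 - 2*I)
m = ⅛ (m = (-4 + (½)/4) + 4 = (-4 + (½)*(¼)) + 4 = (-4 + ⅛) + 4 = -31/8 + 4 = ⅛ ≈ 0.12500)
A = ¼ (A = (-4*⅛)² = (-½)² = ¼ ≈ 0.25000)
-13*P(-1, 4) + A = -13*(-2 - 2*(-1)) + ¼ = -13*(-2 + 2) + ¼ = -13*0 + ¼ = 0 + ¼ = ¼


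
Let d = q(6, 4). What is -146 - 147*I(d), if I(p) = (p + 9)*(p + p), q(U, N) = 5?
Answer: -20726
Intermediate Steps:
d = 5
I(p) = 2*p*(9 + p) (I(p) = (9 + p)*(2*p) = 2*p*(9 + p))
-146 - 147*I(d) = -146 - 294*5*(9 + 5) = -146 - 294*5*14 = -146 - 147*140 = -146 - 20580 = -20726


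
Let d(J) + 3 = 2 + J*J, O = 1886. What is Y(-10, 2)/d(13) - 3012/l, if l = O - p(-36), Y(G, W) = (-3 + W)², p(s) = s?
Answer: -252047/161448 ≈ -1.5612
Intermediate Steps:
d(J) = -1 + J² (d(J) = -3 + (2 + J*J) = -3 + (2 + J²) = -1 + J²)
l = 1922 (l = 1886 - 1*(-36) = 1886 + 36 = 1922)
Y(-10, 2)/d(13) - 3012/l = (-3 + 2)²/(-1 + 13²) - 3012/1922 = (-1)²/(-1 + 169) - 3012*1/1922 = 1/168 - 1506/961 = -252047/161448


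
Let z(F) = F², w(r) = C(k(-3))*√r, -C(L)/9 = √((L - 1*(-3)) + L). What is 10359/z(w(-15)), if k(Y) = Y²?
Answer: -1151/2835 ≈ -0.40600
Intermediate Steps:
C(L) = -9*√(3 + 2*L) (C(L) = -9*√((L - 1*(-3)) + L) = -9*√((L + 3) + L) = -9*√((3 + L) + L) = -9*√(3 + 2*L))
w(r) = -9*√21*√r (w(r) = (-9*√(3 + 2*(-3)²))*√r = (-9*√(3 + 2*9))*√r = (-9*√(3 + 18))*√r = (-9*√21)*√r = -9*√21*√r)
10359/z(w(-15)) = 10359/((-9*√21*√(-15))²) = 10359/((-9*√21*I*√15)²) = 10359/((-27*I*√35)²) = 10359/(-25515) = 10359*(-1/25515) = -1151/2835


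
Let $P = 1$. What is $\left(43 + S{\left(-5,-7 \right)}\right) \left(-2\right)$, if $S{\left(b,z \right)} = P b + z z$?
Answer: $-174$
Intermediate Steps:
$S{\left(b,z \right)} = b + z^{2}$ ($S{\left(b,z \right)} = 1 b + z z = b + z^{2}$)
$\left(43 + S{\left(-5,-7 \right)}\right) \left(-2\right) = \left(43 - \left(5 - \left(-7\right)^{2}\right)\right) \left(-2\right) = \left(43 + \left(-5 + 49\right)\right) \left(-2\right) = \left(43 + 44\right) \left(-2\right) = 87 \left(-2\right) = -174$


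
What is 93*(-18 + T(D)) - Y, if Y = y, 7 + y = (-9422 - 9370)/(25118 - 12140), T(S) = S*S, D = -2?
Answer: -932651/721 ≈ -1293.6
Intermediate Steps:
T(S) = S**2
y = -6091/721 (y = -7 + (-9422 - 9370)/(25118 - 12140) = -7 - 18792/12978 = -7 - 18792*1/12978 = -7 - 1044/721 = -6091/721 ≈ -8.4480)
Y = -6091/721 ≈ -8.4480
93*(-18 + T(D)) - Y = 93*(-18 + (-2)**2) - 1*(-6091/721) = 93*(-18 + 4) + 6091/721 = 93*(-14) + 6091/721 = -1302 + 6091/721 = -932651/721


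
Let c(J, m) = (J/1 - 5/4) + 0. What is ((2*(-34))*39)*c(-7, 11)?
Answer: 21879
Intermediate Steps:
c(J, m) = -5/4 + J (c(J, m) = (J*1 - 5*¼) + 0 = (J - 5/4) + 0 = (-5/4 + J) + 0 = -5/4 + J)
((2*(-34))*39)*c(-7, 11) = ((2*(-34))*39)*(-5/4 - 7) = -68*39*(-33/4) = -2652*(-33/4) = 21879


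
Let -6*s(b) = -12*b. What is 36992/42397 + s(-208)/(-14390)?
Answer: 274976016/305046415 ≈ 0.90142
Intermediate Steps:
s(b) = 2*b (s(b) = -(-2)*b = 2*b)
36992/42397 + s(-208)/(-14390) = 36992/42397 + (2*(-208))/(-14390) = 36992*(1/42397) - 416*(-1/14390) = 36992/42397 + 208/7195 = 274976016/305046415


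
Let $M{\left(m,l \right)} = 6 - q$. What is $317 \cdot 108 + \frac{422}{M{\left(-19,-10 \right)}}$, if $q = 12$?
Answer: $\frac{102497}{3} \approx 34166.0$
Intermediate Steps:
$M{\left(m,l \right)} = -6$ ($M{\left(m,l \right)} = 6 - 12 = -6$)
$317 \cdot 108 + \frac{422}{M{\left(-19,-10 \right)}} = 317 \cdot 108 + \frac{422}{-6} = 34236 + 422 \left(- \frac{1}{6}\right) = 34236 - \frac{211}{3} = \frac{102497}{3}$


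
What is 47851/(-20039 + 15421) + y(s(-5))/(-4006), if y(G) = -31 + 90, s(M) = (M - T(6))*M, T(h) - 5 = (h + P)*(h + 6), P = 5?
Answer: -47990892/4624927 ≈ -10.377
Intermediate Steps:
T(h) = 5 + (5 + h)*(6 + h) (T(h) = 5 + (h + 5)*(h + 6) = 5 + (5 + h)*(6 + h))
s(M) = M*(-137 + M) (s(M) = (M - (35 + 6**2 + 11*6))*M = (M - (35 + 36 + 66))*M = (M - 1*137)*M = (M - 137)*M = (-137 + M)*M = M*(-137 + M))
y(G) = 59
47851/(-20039 + 15421) + y(s(-5))/(-4006) = 47851/(-20039 + 15421) + 59/(-4006) = 47851/(-4618) + 59*(-1/4006) = 47851*(-1/4618) - 59/4006 = -47851/4618 - 59/4006 = -47990892/4624927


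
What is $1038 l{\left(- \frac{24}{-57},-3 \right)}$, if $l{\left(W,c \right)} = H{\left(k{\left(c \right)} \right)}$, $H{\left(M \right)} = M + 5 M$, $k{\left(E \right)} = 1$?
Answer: $6228$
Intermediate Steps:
$H{\left(M \right)} = 6 M$
$l{\left(W,c \right)} = 6$ ($l{\left(W,c \right)} = 6 \cdot 1 = 6$)
$1038 l{\left(- \frac{24}{-57},-3 \right)} = 1038 \cdot 6 = 6228$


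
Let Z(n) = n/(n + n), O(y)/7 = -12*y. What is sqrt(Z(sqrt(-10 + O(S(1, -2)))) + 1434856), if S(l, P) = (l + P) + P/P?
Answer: 3*sqrt(637714)/2 ≈ 1197.9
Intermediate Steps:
S(l, P) = 1 + P + l (S(l, P) = (P + l) + 1 = 1 + P + l)
O(y) = -84*y (O(y) = 7*(-12*y) = -84*y)
Z(n) = 1/2 (Z(n) = n/((2*n)) = (1/(2*n))*n = 1/2)
sqrt(Z(sqrt(-10 + O(S(1, -2)))) + 1434856) = sqrt(1/2 + 1434856) = sqrt(2869713/2) = 3*sqrt(637714)/2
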